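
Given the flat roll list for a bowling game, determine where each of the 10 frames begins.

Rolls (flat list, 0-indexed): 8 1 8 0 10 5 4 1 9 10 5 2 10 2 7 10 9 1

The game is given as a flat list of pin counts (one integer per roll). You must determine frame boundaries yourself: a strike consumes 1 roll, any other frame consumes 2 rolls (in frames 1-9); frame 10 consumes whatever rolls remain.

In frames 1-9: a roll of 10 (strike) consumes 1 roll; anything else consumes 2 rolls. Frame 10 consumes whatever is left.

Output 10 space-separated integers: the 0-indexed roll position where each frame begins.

Answer: 0 2 4 5 7 9 10 12 13 15

Derivation:
Frame 1 starts at roll index 0: rolls=8,1 (sum=9), consumes 2 rolls
Frame 2 starts at roll index 2: rolls=8,0 (sum=8), consumes 2 rolls
Frame 3 starts at roll index 4: roll=10 (strike), consumes 1 roll
Frame 4 starts at roll index 5: rolls=5,4 (sum=9), consumes 2 rolls
Frame 5 starts at roll index 7: rolls=1,9 (sum=10), consumes 2 rolls
Frame 6 starts at roll index 9: roll=10 (strike), consumes 1 roll
Frame 7 starts at roll index 10: rolls=5,2 (sum=7), consumes 2 rolls
Frame 8 starts at roll index 12: roll=10 (strike), consumes 1 roll
Frame 9 starts at roll index 13: rolls=2,7 (sum=9), consumes 2 rolls
Frame 10 starts at roll index 15: 3 remaining rolls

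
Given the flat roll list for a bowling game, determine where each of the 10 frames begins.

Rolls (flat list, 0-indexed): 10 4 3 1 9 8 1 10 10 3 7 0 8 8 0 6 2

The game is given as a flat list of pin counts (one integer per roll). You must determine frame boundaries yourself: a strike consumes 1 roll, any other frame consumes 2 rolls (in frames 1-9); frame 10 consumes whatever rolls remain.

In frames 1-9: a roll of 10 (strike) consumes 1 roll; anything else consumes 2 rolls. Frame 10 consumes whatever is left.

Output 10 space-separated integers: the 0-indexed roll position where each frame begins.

Frame 1 starts at roll index 0: roll=10 (strike), consumes 1 roll
Frame 2 starts at roll index 1: rolls=4,3 (sum=7), consumes 2 rolls
Frame 3 starts at roll index 3: rolls=1,9 (sum=10), consumes 2 rolls
Frame 4 starts at roll index 5: rolls=8,1 (sum=9), consumes 2 rolls
Frame 5 starts at roll index 7: roll=10 (strike), consumes 1 roll
Frame 6 starts at roll index 8: roll=10 (strike), consumes 1 roll
Frame 7 starts at roll index 9: rolls=3,7 (sum=10), consumes 2 rolls
Frame 8 starts at roll index 11: rolls=0,8 (sum=8), consumes 2 rolls
Frame 9 starts at roll index 13: rolls=8,0 (sum=8), consumes 2 rolls
Frame 10 starts at roll index 15: 2 remaining rolls

Answer: 0 1 3 5 7 8 9 11 13 15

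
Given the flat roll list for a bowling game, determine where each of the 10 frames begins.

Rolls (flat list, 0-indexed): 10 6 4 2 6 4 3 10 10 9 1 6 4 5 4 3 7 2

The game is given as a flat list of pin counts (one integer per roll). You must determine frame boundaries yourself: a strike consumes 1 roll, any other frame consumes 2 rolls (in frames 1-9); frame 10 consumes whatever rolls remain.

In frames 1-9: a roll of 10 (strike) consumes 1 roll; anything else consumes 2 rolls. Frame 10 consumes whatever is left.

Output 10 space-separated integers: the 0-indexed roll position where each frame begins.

Answer: 0 1 3 5 7 8 9 11 13 15

Derivation:
Frame 1 starts at roll index 0: roll=10 (strike), consumes 1 roll
Frame 2 starts at roll index 1: rolls=6,4 (sum=10), consumes 2 rolls
Frame 3 starts at roll index 3: rolls=2,6 (sum=8), consumes 2 rolls
Frame 4 starts at roll index 5: rolls=4,3 (sum=7), consumes 2 rolls
Frame 5 starts at roll index 7: roll=10 (strike), consumes 1 roll
Frame 6 starts at roll index 8: roll=10 (strike), consumes 1 roll
Frame 7 starts at roll index 9: rolls=9,1 (sum=10), consumes 2 rolls
Frame 8 starts at roll index 11: rolls=6,4 (sum=10), consumes 2 rolls
Frame 9 starts at roll index 13: rolls=5,4 (sum=9), consumes 2 rolls
Frame 10 starts at roll index 15: 3 remaining rolls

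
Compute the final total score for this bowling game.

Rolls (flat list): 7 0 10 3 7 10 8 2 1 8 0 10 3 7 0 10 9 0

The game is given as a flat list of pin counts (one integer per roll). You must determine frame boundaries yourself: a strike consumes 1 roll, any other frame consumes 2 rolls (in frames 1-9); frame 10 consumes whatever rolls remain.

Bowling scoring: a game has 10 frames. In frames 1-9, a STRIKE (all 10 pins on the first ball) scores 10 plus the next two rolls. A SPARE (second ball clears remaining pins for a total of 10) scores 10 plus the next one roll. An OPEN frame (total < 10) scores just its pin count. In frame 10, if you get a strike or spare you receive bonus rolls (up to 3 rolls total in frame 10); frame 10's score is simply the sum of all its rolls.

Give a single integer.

Frame 1: OPEN (7+0=7). Cumulative: 7
Frame 2: STRIKE. 10 + next two rolls (3+7) = 20. Cumulative: 27
Frame 3: SPARE (3+7=10). 10 + next roll (10) = 20. Cumulative: 47
Frame 4: STRIKE. 10 + next two rolls (8+2) = 20. Cumulative: 67
Frame 5: SPARE (8+2=10). 10 + next roll (1) = 11. Cumulative: 78
Frame 6: OPEN (1+8=9). Cumulative: 87
Frame 7: SPARE (0+10=10). 10 + next roll (3) = 13. Cumulative: 100
Frame 8: SPARE (3+7=10). 10 + next roll (0) = 10. Cumulative: 110
Frame 9: SPARE (0+10=10). 10 + next roll (9) = 19. Cumulative: 129
Frame 10: OPEN. Sum of all frame-10 rolls (9+0) = 9. Cumulative: 138

Answer: 138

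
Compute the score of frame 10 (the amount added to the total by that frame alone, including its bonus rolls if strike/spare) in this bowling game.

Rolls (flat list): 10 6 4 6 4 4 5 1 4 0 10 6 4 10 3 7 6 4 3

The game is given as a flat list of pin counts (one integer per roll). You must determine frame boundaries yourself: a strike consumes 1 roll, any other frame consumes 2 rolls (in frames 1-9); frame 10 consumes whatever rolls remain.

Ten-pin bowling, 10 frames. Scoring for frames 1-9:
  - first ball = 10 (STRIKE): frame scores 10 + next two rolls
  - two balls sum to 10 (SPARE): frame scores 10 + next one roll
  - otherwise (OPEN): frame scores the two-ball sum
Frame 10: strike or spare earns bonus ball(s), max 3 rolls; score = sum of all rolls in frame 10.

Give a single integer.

Answer: 13

Derivation:
Frame 1: STRIKE. 10 + next two rolls (6+4) = 20. Cumulative: 20
Frame 2: SPARE (6+4=10). 10 + next roll (6) = 16. Cumulative: 36
Frame 3: SPARE (6+4=10). 10 + next roll (4) = 14. Cumulative: 50
Frame 4: OPEN (4+5=9). Cumulative: 59
Frame 5: OPEN (1+4=5). Cumulative: 64
Frame 6: SPARE (0+10=10). 10 + next roll (6) = 16. Cumulative: 80
Frame 7: SPARE (6+4=10). 10 + next roll (10) = 20. Cumulative: 100
Frame 8: STRIKE. 10 + next two rolls (3+7) = 20. Cumulative: 120
Frame 9: SPARE (3+7=10). 10 + next roll (6) = 16. Cumulative: 136
Frame 10: SPARE. Sum of all frame-10 rolls (6+4+3) = 13. Cumulative: 149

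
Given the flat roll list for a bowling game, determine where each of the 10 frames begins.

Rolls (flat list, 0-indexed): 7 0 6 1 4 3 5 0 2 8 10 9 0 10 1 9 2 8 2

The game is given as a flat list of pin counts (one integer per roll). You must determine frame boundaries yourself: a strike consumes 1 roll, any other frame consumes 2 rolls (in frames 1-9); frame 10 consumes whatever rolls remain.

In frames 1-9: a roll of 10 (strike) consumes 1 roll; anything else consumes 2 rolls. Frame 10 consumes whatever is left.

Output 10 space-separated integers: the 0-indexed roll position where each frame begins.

Frame 1 starts at roll index 0: rolls=7,0 (sum=7), consumes 2 rolls
Frame 2 starts at roll index 2: rolls=6,1 (sum=7), consumes 2 rolls
Frame 3 starts at roll index 4: rolls=4,3 (sum=7), consumes 2 rolls
Frame 4 starts at roll index 6: rolls=5,0 (sum=5), consumes 2 rolls
Frame 5 starts at roll index 8: rolls=2,8 (sum=10), consumes 2 rolls
Frame 6 starts at roll index 10: roll=10 (strike), consumes 1 roll
Frame 7 starts at roll index 11: rolls=9,0 (sum=9), consumes 2 rolls
Frame 8 starts at roll index 13: roll=10 (strike), consumes 1 roll
Frame 9 starts at roll index 14: rolls=1,9 (sum=10), consumes 2 rolls
Frame 10 starts at roll index 16: 3 remaining rolls

Answer: 0 2 4 6 8 10 11 13 14 16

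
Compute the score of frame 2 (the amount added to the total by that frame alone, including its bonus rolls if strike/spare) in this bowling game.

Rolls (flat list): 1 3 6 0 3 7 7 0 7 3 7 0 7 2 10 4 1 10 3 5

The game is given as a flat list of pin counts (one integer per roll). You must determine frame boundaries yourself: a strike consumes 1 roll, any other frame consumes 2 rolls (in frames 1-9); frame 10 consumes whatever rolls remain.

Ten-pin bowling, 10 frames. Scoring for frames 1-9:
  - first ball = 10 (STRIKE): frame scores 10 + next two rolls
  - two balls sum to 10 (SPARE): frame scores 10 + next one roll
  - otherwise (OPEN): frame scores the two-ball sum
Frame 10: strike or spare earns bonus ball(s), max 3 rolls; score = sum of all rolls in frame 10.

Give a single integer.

Frame 1: OPEN (1+3=4). Cumulative: 4
Frame 2: OPEN (6+0=6). Cumulative: 10
Frame 3: SPARE (3+7=10). 10 + next roll (7) = 17. Cumulative: 27
Frame 4: OPEN (7+0=7). Cumulative: 34

Answer: 6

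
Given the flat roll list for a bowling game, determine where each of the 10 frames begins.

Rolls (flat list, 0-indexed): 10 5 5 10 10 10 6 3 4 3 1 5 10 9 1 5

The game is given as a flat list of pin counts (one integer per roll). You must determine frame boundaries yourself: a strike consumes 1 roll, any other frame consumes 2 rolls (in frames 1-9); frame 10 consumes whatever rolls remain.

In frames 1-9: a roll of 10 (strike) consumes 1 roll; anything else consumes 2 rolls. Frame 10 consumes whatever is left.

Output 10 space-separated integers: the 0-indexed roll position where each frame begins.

Answer: 0 1 3 4 5 6 8 10 12 13

Derivation:
Frame 1 starts at roll index 0: roll=10 (strike), consumes 1 roll
Frame 2 starts at roll index 1: rolls=5,5 (sum=10), consumes 2 rolls
Frame 3 starts at roll index 3: roll=10 (strike), consumes 1 roll
Frame 4 starts at roll index 4: roll=10 (strike), consumes 1 roll
Frame 5 starts at roll index 5: roll=10 (strike), consumes 1 roll
Frame 6 starts at roll index 6: rolls=6,3 (sum=9), consumes 2 rolls
Frame 7 starts at roll index 8: rolls=4,3 (sum=7), consumes 2 rolls
Frame 8 starts at roll index 10: rolls=1,5 (sum=6), consumes 2 rolls
Frame 9 starts at roll index 12: roll=10 (strike), consumes 1 roll
Frame 10 starts at roll index 13: 3 remaining rolls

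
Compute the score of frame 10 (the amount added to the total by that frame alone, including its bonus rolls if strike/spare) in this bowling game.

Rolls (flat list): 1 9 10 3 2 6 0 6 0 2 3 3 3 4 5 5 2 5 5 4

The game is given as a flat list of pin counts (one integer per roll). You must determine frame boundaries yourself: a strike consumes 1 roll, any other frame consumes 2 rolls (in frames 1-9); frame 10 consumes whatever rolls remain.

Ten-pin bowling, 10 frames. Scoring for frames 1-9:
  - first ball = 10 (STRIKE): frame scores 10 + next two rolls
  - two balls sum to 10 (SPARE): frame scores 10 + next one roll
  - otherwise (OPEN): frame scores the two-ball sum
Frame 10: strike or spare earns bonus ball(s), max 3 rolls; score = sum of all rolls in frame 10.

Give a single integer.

Answer: 14

Derivation:
Frame 1: SPARE (1+9=10). 10 + next roll (10) = 20. Cumulative: 20
Frame 2: STRIKE. 10 + next two rolls (3+2) = 15. Cumulative: 35
Frame 3: OPEN (3+2=5). Cumulative: 40
Frame 4: OPEN (6+0=6). Cumulative: 46
Frame 5: OPEN (6+0=6). Cumulative: 52
Frame 6: OPEN (2+3=5). Cumulative: 57
Frame 7: OPEN (3+3=6). Cumulative: 63
Frame 8: OPEN (4+5=9). Cumulative: 72
Frame 9: OPEN (5+2=7). Cumulative: 79
Frame 10: SPARE. Sum of all frame-10 rolls (5+5+4) = 14. Cumulative: 93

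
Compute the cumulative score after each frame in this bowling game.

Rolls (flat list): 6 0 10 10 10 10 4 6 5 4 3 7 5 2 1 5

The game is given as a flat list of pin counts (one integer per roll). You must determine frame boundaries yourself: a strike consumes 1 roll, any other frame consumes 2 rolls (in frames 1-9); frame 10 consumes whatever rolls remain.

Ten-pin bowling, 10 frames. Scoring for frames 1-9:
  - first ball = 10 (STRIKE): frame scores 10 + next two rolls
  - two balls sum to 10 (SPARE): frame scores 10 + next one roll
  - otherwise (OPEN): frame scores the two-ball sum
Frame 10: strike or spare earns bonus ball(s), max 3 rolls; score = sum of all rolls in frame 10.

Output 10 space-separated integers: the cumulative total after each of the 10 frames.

Frame 1: OPEN (6+0=6). Cumulative: 6
Frame 2: STRIKE. 10 + next two rolls (10+10) = 30. Cumulative: 36
Frame 3: STRIKE. 10 + next two rolls (10+10) = 30. Cumulative: 66
Frame 4: STRIKE. 10 + next two rolls (10+4) = 24. Cumulative: 90
Frame 5: STRIKE. 10 + next two rolls (4+6) = 20. Cumulative: 110
Frame 6: SPARE (4+6=10). 10 + next roll (5) = 15. Cumulative: 125
Frame 7: OPEN (5+4=9). Cumulative: 134
Frame 8: SPARE (3+7=10). 10 + next roll (5) = 15. Cumulative: 149
Frame 9: OPEN (5+2=7). Cumulative: 156
Frame 10: OPEN. Sum of all frame-10 rolls (1+5) = 6. Cumulative: 162

Answer: 6 36 66 90 110 125 134 149 156 162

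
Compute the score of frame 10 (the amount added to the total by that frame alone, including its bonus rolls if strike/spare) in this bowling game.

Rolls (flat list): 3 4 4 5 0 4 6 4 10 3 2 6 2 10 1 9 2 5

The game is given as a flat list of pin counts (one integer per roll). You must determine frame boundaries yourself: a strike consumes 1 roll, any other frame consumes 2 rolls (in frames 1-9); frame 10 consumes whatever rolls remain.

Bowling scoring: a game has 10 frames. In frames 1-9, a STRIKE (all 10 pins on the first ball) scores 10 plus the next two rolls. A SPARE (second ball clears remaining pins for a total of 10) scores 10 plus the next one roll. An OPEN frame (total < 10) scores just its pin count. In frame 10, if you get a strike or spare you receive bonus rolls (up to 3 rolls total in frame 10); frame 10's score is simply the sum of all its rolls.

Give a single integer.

Answer: 7

Derivation:
Frame 1: OPEN (3+4=7). Cumulative: 7
Frame 2: OPEN (4+5=9). Cumulative: 16
Frame 3: OPEN (0+4=4). Cumulative: 20
Frame 4: SPARE (6+4=10). 10 + next roll (10) = 20. Cumulative: 40
Frame 5: STRIKE. 10 + next two rolls (3+2) = 15. Cumulative: 55
Frame 6: OPEN (3+2=5). Cumulative: 60
Frame 7: OPEN (6+2=8). Cumulative: 68
Frame 8: STRIKE. 10 + next two rolls (1+9) = 20. Cumulative: 88
Frame 9: SPARE (1+9=10). 10 + next roll (2) = 12. Cumulative: 100
Frame 10: OPEN. Sum of all frame-10 rolls (2+5) = 7. Cumulative: 107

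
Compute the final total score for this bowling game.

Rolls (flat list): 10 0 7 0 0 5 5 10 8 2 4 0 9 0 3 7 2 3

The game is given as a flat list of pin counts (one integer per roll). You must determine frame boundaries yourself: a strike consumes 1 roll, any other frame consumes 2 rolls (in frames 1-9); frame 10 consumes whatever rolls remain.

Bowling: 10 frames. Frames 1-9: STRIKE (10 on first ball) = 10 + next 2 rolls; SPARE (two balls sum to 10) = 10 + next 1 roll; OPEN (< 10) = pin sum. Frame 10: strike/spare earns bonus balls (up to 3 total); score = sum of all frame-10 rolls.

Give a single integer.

Answer: 108

Derivation:
Frame 1: STRIKE. 10 + next two rolls (0+7) = 17. Cumulative: 17
Frame 2: OPEN (0+7=7). Cumulative: 24
Frame 3: OPEN (0+0=0). Cumulative: 24
Frame 4: SPARE (5+5=10). 10 + next roll (10) = 20. Cumulative: 44
Frame 5: STRIKE. 10 + next two rolls (8+2) = 20. Cumulative: 64
Frame 6: SPARE (8+2=10). 10 + next roll (4) = 14. Cumulative: 78
Frame 7: OPEN (4+0=4). Cumulative: 82
Frame 8: OPEN (9+0=9). Cumulative: 91
Frame 9: SPARE (3+7=10). 10 + next roll (2) = 12. Cumulative: 103
Frame 10: OPEN. Sum of all frame-10 rolls (2+3) = 5. Cumulative: 108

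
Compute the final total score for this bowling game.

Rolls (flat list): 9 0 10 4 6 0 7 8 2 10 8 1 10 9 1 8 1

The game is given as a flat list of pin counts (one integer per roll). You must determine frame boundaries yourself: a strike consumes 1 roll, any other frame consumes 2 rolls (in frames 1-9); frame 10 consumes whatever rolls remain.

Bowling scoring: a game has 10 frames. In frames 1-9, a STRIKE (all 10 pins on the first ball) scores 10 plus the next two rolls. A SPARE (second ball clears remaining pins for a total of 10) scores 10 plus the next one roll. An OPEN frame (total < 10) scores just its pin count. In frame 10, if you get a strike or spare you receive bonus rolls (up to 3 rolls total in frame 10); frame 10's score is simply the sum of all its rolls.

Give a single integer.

Answer: 141

Derivation:
Frame 1: OPEN (9+0=9). Cumulative: 9
Frame 2: STRIKE. 10 + next two rolls (4+6) = 20. Cumulative: 29
Frame 3: SPARE (4+6=10). 10 + next roll (0) = 10. Cumulative: 39
Frame 4: OPEN (0+7=7). Cumulative: 46
Frame 5: SPARE (8+2=10). 10 + next roll (10) = 20. Cumulative: 66
Frame 6: STRIKE. 10 + next two rolls (8+1) = 19. Cumulative: 85
Frame 7: OPEN (8+1=9). Cumulative: 94
Frame 8: STRIKE. 10 + next two rolls (9+1) = 20. Cumulative: 114
Frame 9: SPARE (9+1=10). 10 + next roll (8) = 18. Cumulative: 132
Frame 10: OPEN. Sum of all frame-10 rolls (8+1) = 9. Cumulative: 141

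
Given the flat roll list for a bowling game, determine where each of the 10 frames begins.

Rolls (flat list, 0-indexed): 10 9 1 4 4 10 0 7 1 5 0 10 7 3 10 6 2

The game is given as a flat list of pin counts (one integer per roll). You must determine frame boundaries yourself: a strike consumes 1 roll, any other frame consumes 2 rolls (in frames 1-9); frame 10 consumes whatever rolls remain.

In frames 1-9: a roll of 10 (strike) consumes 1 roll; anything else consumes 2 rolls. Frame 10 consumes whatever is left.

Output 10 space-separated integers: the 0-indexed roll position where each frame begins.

Frame 1 starts at roll index 0: roll=10 (strike), consumes 1 roll
Frame 2 starts at roll index 1: rolls=9,1 (sum=10), consumes 2 rolls
Frame 3 starts at roll index 3: rolls=4,4 (sum=8), consumes 2 rolls
Frame 4 starts at roll index 5: roll=10 (strike), consumes 1 roll
Frame 5 starts at roll index 6: rolls=0,7 (sum=7), consumes 2 rolls
Frame 6 starts at roll index 8: rolls=1,5 (sum=6), consumes 2 rolls
Frame 7 starts at roll index 10: rolls=0,10 (sum=10), consumes 2 rolls
Frame 8 starts at roll index 12: rolls=7,3 (sum=10), consumes 2 rolls
Frame 9 starts at roll index 14: roll=10 (strike), consumes 1 roll
Frame 10 starts at roll index 15: 2 remaining rolls

Answer: 0 1 3 5 6 8 10 12 14 15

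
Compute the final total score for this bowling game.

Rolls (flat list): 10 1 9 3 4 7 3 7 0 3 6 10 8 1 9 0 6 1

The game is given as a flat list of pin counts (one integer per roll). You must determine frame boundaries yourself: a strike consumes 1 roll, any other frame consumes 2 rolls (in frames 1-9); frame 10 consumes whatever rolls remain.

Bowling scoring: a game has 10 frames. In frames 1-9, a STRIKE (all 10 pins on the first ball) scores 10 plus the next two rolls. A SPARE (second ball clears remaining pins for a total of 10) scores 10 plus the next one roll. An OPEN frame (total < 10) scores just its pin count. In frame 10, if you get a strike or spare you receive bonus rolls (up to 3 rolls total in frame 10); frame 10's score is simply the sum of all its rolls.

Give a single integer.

Frame 1: STRIKE. 10 + next two rolls (1+9) = 20. Cumulative: 20
Frame 2: SPARE (1+9=10). 10 + next roll (3) = 13. Cumulative: 33
Frame 3: OPEN (3+4=7). Cumulative: 40
Frame 4: SPARE (7+3=10). 10 + next roll (7) = 17. Cumulative: 57
Frame 5: OPEN (7+0=7). Cumulative: 64
Frame 6: OPEN (3+6=9). Cumulative: 73
Frame 7: STRIKE. 10 + next two rolls (8+1) = 19. Cumulative: 92
Frame 8: OPEN (8+1=9). Cumulative: 101
Frame 9: OPEN (9+0=9). Cumulative: 110
Frame 10: OPEN. Sum of all frame-10 rolls (6+1) = 7. Cumulative: 117

Answer: 117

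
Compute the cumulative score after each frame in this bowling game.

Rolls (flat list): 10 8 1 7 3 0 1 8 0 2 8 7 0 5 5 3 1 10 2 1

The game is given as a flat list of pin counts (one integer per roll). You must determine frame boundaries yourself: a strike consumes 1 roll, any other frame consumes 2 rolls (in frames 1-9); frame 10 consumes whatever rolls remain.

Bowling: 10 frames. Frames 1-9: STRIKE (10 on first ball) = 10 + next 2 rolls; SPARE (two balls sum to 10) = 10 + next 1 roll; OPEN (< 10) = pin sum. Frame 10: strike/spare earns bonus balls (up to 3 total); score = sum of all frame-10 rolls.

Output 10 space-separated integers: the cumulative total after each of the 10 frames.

Answer: 19 28 38 39 47 64 71 84 88 101

Derivation:
Frame 1: STRIKE. 10 + next two rolls (8+1) = 19. Cumulative: 19
Frame 2: OPEN (8+1=9). Cumulative: 28
Frame 3: SPARE (7+3=10). 10 + next roll (0) = 10. Cumulative: 38
Frame 4: OPEN (0+1=1). Cumulative: 39
Frame 5: OPEN (8+0=8). Cumulative: 47
Frame 6: SPARE (2+8=10). 10 + next roll (7) = 17. Cumulative: 64
Frame 7: OPEN (7+0=7). Cumulative: 71
Frame 8: SPARE (5+5=10). 10 + next roll (3) = 13. Cumulative: 84
Frame 9: OPEN (3+1=4). Cumulative: 88
Frame 10: STRIKE. Sum of all frame-10 rolls (10+2+1) = 13. Cumulative: 101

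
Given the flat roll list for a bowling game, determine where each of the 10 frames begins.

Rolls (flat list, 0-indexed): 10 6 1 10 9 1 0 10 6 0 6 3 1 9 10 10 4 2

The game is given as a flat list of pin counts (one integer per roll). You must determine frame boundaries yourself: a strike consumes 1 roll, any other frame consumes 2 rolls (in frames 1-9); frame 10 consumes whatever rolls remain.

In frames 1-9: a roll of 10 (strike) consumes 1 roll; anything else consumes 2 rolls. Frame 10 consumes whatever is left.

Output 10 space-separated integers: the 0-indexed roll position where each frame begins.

Answer: 0 1 3 4 6 8 10 12 14 15

Derivation:
Frame 1 starts at roll index 0: roll=10 (strike), consumes 1 roll
Frame 2 starts at roll index 1: rolls=6,1 (sum=7), consumes 2 rolls
Frame 3 starts at roll index 3: roll=10 (strike), consumes 1 roll
Frame 4 starts at roll index 4: rolls=9,1 (sum=10), consumes 2 rolls
Frame 5 starts at roll index 6: rolls=0,10 (sum=10), consumes 2 rolls
Frame 6 starts at roll index 8: rolls=6,0 (sum=6), consumes 2 rolls
Frame 7 starts at roll index 10: rolls=6,3 (sum=9), consumes 2 rolls
Frame 8 starts at roll index 12: rolls=1,9 (sum=10), consumes 2 rolls
Frame 9 starts at roll index 14: roll=10 (strike), consumes 1 roll
Frame 10 starts at roll index 15: 3 remaining rolls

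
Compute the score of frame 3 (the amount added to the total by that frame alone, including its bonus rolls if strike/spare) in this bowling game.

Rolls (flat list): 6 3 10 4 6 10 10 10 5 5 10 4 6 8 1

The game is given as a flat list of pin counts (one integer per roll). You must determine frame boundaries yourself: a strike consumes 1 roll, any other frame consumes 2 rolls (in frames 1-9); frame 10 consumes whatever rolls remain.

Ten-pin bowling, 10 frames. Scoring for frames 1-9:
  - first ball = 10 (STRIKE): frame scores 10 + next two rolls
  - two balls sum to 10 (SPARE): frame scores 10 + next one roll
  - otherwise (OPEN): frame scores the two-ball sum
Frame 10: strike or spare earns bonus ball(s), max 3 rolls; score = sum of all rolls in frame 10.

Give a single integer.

Answer: 20

Derivation:
Frame 1: OPEN (6+3=9). Cumulative: 9
Frame 2: STRIKE. 10 + next two rolls (4+6) = 20. Cumulative: 29
Frame 3: SPARE (4+6=10). 10 + next roll (10) = 20. Cumulative: 49
Frame 4: STRIKE. 10 + next two rolls (10+10) = 30. Cumulative: 79
Frame 5: STRIKE. 10 + next two rolls (10+5) = 25. Cumulative: 104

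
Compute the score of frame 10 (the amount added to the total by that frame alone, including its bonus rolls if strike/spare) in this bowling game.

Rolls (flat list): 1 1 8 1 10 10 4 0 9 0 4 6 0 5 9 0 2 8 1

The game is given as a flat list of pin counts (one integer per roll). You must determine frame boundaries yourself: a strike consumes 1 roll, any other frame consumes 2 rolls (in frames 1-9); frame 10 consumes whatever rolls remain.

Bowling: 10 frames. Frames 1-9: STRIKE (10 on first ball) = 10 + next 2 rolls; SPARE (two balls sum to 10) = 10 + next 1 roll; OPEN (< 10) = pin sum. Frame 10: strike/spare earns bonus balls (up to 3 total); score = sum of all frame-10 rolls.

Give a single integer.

Answer: 11

Derivation:
Frame 1: OPEN (1+1=2). Cumulative: 2
Frame 2: OPEN (8+1=9). Cumulative: 11
Frame 3: STRIKE. 10 + next two rolls (10+4) = 24. Cumulative: 35
Frame 4: STRIKE. 10 + next two rolls (4+0) = 14. Cumulative: 49
Frame 5: OPEN (4+0=4). Cumulative: 53
Frame 6: OPEN (9+0=9). Cumulative: 62
Frame 7: SPARE (4+6=10). 10 + next roll (0) = 10. Cumulative: 72
Frame 8: OPEN (0+5=5). Cumulative: 77
Frame 9: OPEN (9+0=9). Cumulative: 86
Frame 10: SPARE. Sum of all frame-10 rolls (2+8+1) = 11. Cumulative: 97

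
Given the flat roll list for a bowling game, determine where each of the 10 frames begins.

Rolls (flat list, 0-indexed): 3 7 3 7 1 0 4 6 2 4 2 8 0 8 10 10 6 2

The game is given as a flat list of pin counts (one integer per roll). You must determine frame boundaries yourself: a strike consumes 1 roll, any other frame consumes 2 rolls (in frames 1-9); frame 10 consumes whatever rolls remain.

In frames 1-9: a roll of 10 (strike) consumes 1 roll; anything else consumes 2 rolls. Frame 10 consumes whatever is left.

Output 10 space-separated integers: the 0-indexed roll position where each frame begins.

Answer: 0 2 4 6 8 10 12 14 15 16

Derivation:
Frame 1 starts at roll index 0: rolls=3,7 (sum=10), consumes 2 rolls
Frame 2 starts at roll index 2: rolls=3,7 (sum=10), consumes 2 rolls
Frame 3 starts at roll index 4: rolls=1,0 (sum=1), consumes 2 rolls
Frame 4 starts at roll index 6: rolls=4,6 (sum=10), consumes 2 rolls
Frame 5 starts at roll index 8: rolls=2,4 (sum=6), consumes 2 rolls
Frame 6 starts at roll index 10: rolls=2,8 (sum=10), consumes 2 rolls
Frame 7 starts at roll index 12: rolls=0,8 (sum=8), consumes 2 rolls
Frame 8 starts at roll index 14: roll=10 (strike), consumes 1 roll
Frame 9 starts at roll index 15: roll=10 (strike), consumes 1 roll
Frame 10 starts at roll index 16: 2 remaining rolls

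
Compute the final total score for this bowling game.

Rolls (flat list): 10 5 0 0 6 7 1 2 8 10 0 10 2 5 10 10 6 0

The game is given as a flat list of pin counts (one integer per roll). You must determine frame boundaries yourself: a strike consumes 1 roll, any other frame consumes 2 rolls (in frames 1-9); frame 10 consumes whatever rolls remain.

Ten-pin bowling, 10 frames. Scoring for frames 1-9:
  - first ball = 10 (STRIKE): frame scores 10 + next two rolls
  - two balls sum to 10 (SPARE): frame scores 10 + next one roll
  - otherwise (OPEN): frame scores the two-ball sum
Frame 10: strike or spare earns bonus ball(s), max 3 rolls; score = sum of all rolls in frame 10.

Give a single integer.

Frame 1: STRIKE. 10 + next two rolls (5+0) = 15. Cumulative: 15
Frame 2: OPEN (5+0=5). Cumulative: 20
Frame 3: OPEN (0+6=6). Cumulative: 26
Frame 4: OPEN (7+1=8). Cumulative: 34
Frame 5: SPARE (2+8=10). 10 + next roll (10) = 20. Cumulative: 54
Frame 6: STRIKE. 10 + next two rolls (0+10) = 20. Cumulative: 74
Frame 7: SPARE (0+10=10). 10 + next roll (2) = 12. Cumulative: 86
Frame 8: OPEN (2+5=7). Cumulative: 93
Frame 9: STRIKE. 10 + next two rolls (10+6) = 26. Cumulative: 119
Frame 10: STRIKE. Sum of all frame-10 rolls (10+6+0) = 16. Cumulative: 135

Answer: 135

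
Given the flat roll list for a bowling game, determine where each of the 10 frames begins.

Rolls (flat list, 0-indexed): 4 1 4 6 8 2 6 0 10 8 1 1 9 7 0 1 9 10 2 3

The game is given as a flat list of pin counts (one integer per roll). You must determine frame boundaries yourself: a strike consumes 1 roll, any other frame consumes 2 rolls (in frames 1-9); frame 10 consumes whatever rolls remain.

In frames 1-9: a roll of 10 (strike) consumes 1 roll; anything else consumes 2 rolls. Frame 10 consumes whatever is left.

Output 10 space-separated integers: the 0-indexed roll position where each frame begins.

Answer: 0 2 4 6 8 9 11 13 15 17

Derivation:
Frame 1 starts at roll index 0: rolls=4,1 (sum=5), consumes 2 rolls
Frame 2 starts at roll index 2: rolls=4,6 (sum=10), consumes 2 rolls
Frame 3 starts at roll index 4: rolls=8,2 (sum=10), consumes 2 rolls
Frame 4 starts at roll index 6: rolls=6,0 (sum=6), consumes 2 rolls
Frame 5 starts at roll index 8: roll=10 (strike), consumes 1 roll
Frame 6 starts at roll index 9: rolls=8,1 (sum=9), consumes 2 rolls
Frame 7 starts at roll index 11: rolls=1,9 (sum=10), consumes 2 rolls
Frame 8 starts at roll index 13: rolls=7,0 (sum=7), consumes 2 rolls
Frame 9 starts at roll index 15: rolls=1,9 (sum=10), consumes 2 rolls
Frame 10 starts at roll index 17: 3 remaining rolls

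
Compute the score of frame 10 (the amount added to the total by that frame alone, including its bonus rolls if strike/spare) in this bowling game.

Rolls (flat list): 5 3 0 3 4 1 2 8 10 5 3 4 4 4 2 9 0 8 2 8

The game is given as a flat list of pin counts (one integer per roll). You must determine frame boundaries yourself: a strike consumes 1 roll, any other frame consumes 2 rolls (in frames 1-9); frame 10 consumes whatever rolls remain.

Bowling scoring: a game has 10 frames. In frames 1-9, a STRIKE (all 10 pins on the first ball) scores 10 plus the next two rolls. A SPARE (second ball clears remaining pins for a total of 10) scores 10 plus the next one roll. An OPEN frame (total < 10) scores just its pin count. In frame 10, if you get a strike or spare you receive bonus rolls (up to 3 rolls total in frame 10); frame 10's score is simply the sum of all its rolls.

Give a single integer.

Answer: 18

Derivation:
Frame 1: OPEN (5+3=8). Cumulative: 8
Frame 2: OPEN (0+3=3). Cumulative: 11
Frame 3: OPEN (4+1=5). Cumulative: 16
Frame 4: SPARE (2+8=10). 10 + next roll (10) = 20. Cumulative: 36
Frame 5: STRIKE. 10 + next two rolls (5+3) = 18. Cumulative: 54
Frame 6: OPEN (5+3=8). Cumulative: 62
Frame 7: OPEN (4+4=8). Cumulative: 70
Frame 8: OPEN (4+2=6). Cumulative: 76
Frame 9: OPEN (9+0=9). Cumulative: 85
Frame 10: SPARE. Sum of all frame-10 rolls (8+2+8) = 18. Cumulative: 103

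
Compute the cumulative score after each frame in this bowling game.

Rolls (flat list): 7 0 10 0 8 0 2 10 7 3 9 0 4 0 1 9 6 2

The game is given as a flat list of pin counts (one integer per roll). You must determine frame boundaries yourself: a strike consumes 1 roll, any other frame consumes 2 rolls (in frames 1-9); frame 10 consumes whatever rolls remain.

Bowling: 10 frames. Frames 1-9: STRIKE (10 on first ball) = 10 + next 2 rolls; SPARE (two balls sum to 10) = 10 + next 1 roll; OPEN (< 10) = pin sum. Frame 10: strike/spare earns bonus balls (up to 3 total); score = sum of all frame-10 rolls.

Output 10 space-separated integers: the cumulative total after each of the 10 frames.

Answer: 7 25 33 35 55 74 83 87 103 111

Derivation:
Frame 1: OPEN (7+0=7). Cumulative: 7
Frame 2: STRIKE. 10 + next two rolls (0+8) = 18. Cumulative: 25
Frame 3: OPEN (0+8=8). Cumulative: 33
Frame 4: OPEN (0+2=2). Cumulative: 35
Frame 5: STRIKE. 10 + next two rolls (7+3) = 20. Cumulative: 55
Frame 6: SPARE (7+3=10). 10 + next roll (9) = 19. Cumulative: 74
Frame 7: OPEN (9+0=9). Cumulative: 83
Frame 8: OPEN (4+0=4). Cumulative: 87
Frame 9: SPARE (1+9=10). 10 + next roll (6) = 16. Cumulative: 103
Frame 10: OPEN. Sum of all frame-10 rolls (6+2) = 8. Cumulative: 111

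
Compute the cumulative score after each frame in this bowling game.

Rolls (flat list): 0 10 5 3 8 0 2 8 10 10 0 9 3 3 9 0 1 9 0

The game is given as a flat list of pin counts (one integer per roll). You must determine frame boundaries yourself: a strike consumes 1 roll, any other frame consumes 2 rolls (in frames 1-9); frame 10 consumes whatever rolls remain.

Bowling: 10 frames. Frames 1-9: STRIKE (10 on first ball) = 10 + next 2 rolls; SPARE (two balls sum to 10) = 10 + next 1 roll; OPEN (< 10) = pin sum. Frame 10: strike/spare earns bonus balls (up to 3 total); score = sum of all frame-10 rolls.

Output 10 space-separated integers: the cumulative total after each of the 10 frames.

Frame 1: SPARE (0+10=10). 10 + next roll (5) = 15. Cumulative: 15
Frame 2: OPEN (5+3=8). Cumulative: 23
Frame 3: OPEN (8+0=8). Cumulative: 31
Frame 4: SPARE (2+8=10). 10 + next roll (10) = 20. Cumulative: 51
Frame 5: STRIKE. 10 + next two rolls (10+0) = 20. Cumulative: 71
Frame 6: STRIKE. 10 + next two rolls (0+9) = 19. Cumulative: 90
Frame 7: OPEN (0+9=9). Cumulative: 99
Frame 8: OPEN (3+3=6). Cumulative: 105
Frame 9: OPEN (9+0=9). Cumulative: 114
Frame 10: SPARE. Sum of all frame-10 rolls (1+9+0) = 10. Cumulative: 124

Answer: 15 23 31 51 71 90 99 105 114 124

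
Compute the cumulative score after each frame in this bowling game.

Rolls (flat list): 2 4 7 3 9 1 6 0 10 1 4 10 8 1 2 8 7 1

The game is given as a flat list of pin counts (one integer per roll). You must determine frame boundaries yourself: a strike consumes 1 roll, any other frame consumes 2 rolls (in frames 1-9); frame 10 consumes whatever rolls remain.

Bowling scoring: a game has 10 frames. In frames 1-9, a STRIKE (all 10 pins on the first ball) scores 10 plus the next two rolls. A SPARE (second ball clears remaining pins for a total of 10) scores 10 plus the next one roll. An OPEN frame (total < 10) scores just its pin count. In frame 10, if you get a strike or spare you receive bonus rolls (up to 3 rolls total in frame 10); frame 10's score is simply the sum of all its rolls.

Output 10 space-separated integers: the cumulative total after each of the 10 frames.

Answer: 6 25 41 47 62 67 86 95 112 120

Derivation:
Frame 1: OPEN (2+4=6). Cumulative: 6
Frame 2: SPARE (7+3=10). 10 + next roll (9) = 19. Cumulative: 25
Frame 3: SPARE (9+1=10). 10 + next roll (6) = 16. Cumulative: 41
Frame 4: OPEN (6+0=6). Cumulative: 47
Frame 5: STRIKE. 10 + next two rolls (1+4) = 15. Cumulative: 62
Frame 6: OPEN (1+4=5). Cumulative: 67
Frame 7: STRIKE. 10 + next two rolls (8+1) = 19. Cumulative: 86
Frame 8: OPEN (8+1=9). Cumulative: 95
Frame 9: SPARE (2+8=10). 10 + next roll (7) = 17. Cumulative: 112
Frame 10: OPEN. Sum of all frame-10 rolls (7+1) = 8. Cumulative: 120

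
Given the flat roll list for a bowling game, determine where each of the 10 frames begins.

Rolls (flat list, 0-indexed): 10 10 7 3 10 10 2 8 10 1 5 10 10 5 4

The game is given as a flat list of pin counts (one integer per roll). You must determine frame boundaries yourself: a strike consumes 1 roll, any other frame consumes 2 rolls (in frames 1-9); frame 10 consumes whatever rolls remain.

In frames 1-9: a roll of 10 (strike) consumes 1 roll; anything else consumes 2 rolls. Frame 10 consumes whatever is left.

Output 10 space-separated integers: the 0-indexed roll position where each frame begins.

Frame 1 starts at roll index 0: roll=10 (strike), consumes 1 roll
Frame 2 starts at roll index 1: roll=10 (strike), consumes 1 roll
Frame 3 starts at roll index 2: rolls=7,3 (sum=10), consumes 2 rolls
Frame 4 starts at roll index 4: roll=10 (strike), consumes 1 roll
Frame 5 starts at roll index 5: roll=10 (strike), consumes 1 roll
Frame 6 starts at roll index 6: rolls=2,8 (sum=10), consumes 2 rolls
Frame 7 starts at roll index 8: roll=10 (strike), consumes 1 roll
Frame 8 starts at roll index 9: rolls=1,5 (sum=6), consumes 2 rolls
Frame 9 starts at roll index 11: roll=10 (strike), consumes 1 roll
Frame 10 starts at roll index 12: 3 remaining rolls

Answer: 0 1 2 4 5 6 8 9 11 12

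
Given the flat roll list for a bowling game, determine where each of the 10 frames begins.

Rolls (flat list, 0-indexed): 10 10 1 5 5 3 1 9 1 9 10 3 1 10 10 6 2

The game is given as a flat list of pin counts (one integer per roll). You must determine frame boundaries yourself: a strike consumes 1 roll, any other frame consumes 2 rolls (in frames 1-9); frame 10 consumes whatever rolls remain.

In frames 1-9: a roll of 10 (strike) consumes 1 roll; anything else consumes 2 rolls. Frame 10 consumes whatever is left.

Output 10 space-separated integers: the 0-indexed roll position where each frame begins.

Frame 1 starts at roll index 0: roll=10 (strike), consumes 1 roll
Frame 2 starts at roll index 1: roll=10 (strike), consumes 1 roll
Frame 3 starts at roll index 2: rolls=1,5 (sum=6), consumes 2 rolls
Frame 4 starts at roll index 4: rolls=5,3 (sum=8), consumes 2 rolls
Frame 5 starts at roll index 6: rolls=1,9 (sum=10), consumes 2 rolls
Frame 6 starts at roll index 8: rolls=1,9 (sum=10), consumes 2 rolls
Frame 7 starts at roll index 10: roll=10 (strike), consumes 1 roll
Frame 8 starts at roll index 11: rolls=3,1 (sum=4), consumes 2 rolls
Frame 9 starts at roll index 13: roll=10 (strike), consumes 1 roll
Frame 10 starts at roll index 14: 3 remaining rolls

Answer: 0 1 2 4 6 8 10 11 13 14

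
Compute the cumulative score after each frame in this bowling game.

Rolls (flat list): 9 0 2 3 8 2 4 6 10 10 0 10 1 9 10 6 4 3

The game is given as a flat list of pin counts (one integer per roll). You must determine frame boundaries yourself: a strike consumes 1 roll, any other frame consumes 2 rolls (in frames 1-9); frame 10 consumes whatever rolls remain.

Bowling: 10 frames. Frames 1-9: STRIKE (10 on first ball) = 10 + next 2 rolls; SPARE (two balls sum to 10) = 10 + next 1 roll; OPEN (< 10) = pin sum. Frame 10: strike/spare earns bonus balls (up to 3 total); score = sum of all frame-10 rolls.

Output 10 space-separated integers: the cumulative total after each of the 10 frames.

Frame 1: OPEN (9+0=9). Cumulative: 9
Frame 2: OPEN (2+3=5). Cumulative: 14
Frame 3: SPARE (8+2=10). 10 + next roll (4) = 14. Cumulative: 28
Frame 4: SPARE (4+6=10). 10 + next roll (10) = 20. Cumulative: 48
Frame 5: STRIKE. 10 + next two rolls (10+0) = 20. Cumulative: 68
Frame 6: STRIKE. 10 + next two rolls (0+10) = 20. Cumulative: 88
Frame 7: SPARE (0+10=10). 10 + next roll (1) = 11. Cumulative: 99
Frame 8: SPARE (1+9=10). 10 + next roll (10) = 20. Cumulative: 119
Frame 9: STRIKE. 10 + next two rolls (6+4) = 20. Cumulative: 139
Frame 10: SPARE. Sum of all frame-10 rolls (6+4+3) = 13. Cumulative: 152

Answer: 9 14 28 48 68 88 99 119 139 152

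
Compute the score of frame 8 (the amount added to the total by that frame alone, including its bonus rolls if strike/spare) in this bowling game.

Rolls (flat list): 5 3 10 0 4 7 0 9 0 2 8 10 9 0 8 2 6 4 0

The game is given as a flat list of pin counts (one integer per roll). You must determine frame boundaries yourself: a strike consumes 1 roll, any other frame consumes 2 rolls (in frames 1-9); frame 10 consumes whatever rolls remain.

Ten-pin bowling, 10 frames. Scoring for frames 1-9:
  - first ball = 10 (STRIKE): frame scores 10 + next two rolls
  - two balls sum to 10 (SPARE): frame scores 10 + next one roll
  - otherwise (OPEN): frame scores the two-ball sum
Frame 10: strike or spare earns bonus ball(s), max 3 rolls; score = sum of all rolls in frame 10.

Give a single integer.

Answer: 9

Derivation:
Frame 1: OPEN (5+3=8). Cumulative: 8
Frame 2: STRIKE. 10 + next two rolls (0+4) = 14. Cumulative: 22
Frame 3: OPEN (0+4=4). Cumulative: 26
Frame 4: OPEN (7+0=7). Cumulative: 33
Frame 5: OPEN (9+0=9). Cumulative: 42
Frame 6: SPARE (2+8=10). 10 + next roll (10) = 20. Cumulative: 62
Frame 7: STRIKE. 10 + next two rolls (9+0) = 19. Cumulative: 81
Frame 8: OPEN (9+0=9). Cumulative: 90
Frame 9: SPARE (8+2=10). 10 + next roll (6) = 16. Cumulative: 106
Frame 10: SPARE. Sum of all frame-10 rolls (6+4+0) = 10. Cumulative: 116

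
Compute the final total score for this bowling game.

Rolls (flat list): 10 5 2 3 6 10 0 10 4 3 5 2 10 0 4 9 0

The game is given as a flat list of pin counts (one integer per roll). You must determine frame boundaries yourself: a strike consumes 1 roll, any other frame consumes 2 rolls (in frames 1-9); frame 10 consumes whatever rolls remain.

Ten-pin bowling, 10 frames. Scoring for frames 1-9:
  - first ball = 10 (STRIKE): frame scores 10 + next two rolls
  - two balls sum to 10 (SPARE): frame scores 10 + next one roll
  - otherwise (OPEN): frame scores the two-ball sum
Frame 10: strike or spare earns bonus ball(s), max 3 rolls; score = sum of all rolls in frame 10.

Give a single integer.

Frame 1: STRIKE. 10 + next two rolls (5+2) = 17. Cumulative: 17
Frame 2: OPEN (5+2=7). Cumulative: 24
Frame 3: OPEN (3+6=9). Cumulative: 33
Frame 4: STRIKE. 10 + next two rolls (0+10) = 20. Cumulative: 53
Frame 5: SPARE (0+10=10). 10 + next roll (4) = 14. Cumulative: 67
Frame 6: OPEN (4+3=7). Cumulative: 74
Frame 7: OPEN (5+2=7). Cumulative: 81
Frame 8: STRIKE. 10 + next two rolls (0+4) = 14. Cumulative: 95
Frame 9: OPEN (0+4=4). Cumulative: 99
Frame 10: OPEN. Sum of all frame-10 rolls (9+0) = 9. Cumulative: 108

Answer: 108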